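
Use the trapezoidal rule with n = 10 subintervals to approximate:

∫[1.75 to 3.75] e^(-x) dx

f(x) = e^(-x)
a = 1.75, b = 3.75, n = 10
h = (b - a)/n = 0.200000

Trapezoidal rule: (h/2)[f(x₀) + 2f(x₁) + 2f(x₂) + ... + f(xₙ)]

x_0 = 1.7500, f(x_0) = 0.173774, coefficient = 1
x_1 = 1.9500, f(x_1) = 0.142274, coefficient = 2
x_2 = 2.1500, f(x_2) = 0.116484, coefficient = 2
x_3 = 2.3500, f(x_3) = 0.095369, coefficient = 2
x_4 = 2.5500, f(x_4) = 0.078082, coefficient = 2
x_5 = 2.7500, f(x_5) = 0.063928, coefficient = 2
x_6 = 2.9500, f(x_6) = 0.052340, coefficient = 2
x_7 = 3.1500, f(x_7) = 0.042852, coefficient = 2
x_8 = 3.3500, f(x_8) = 0.035084, coefficient = 2
x_9 = 3.5500, f(x_9) = 0.028725, coefficient = 2
x_10 = 3.7500, f(x_10) = 0.023518, coefficient = 1

I ≈ (0.200000/2) × 1.507567 = 0.150757
Exact value: 0.150256
Error: 0.000501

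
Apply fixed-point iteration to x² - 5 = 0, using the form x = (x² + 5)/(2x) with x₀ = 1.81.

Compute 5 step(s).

Equation: x² - 5 = 0
Fixed-point form: x = (x² + 5)/(2x)
x₀ = 1.81

x_1 = g(1.810000) = 2.286215
x_2 = g(2.286215) = 2.236618
x_3 = g(2.236618) = 2.236068
x_4 = g(2.236068) = 2.236068
x_5 = g(2.236068) = 2.236068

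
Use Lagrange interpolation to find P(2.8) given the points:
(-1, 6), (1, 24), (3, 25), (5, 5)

Lagrange interpolation formula:
P(x) = Σ yᵢ × Lᵢ(x)
where Lᵢ(x) = Π_{j≠i} (x - xⱼ)/(xᵢ - xⱼ)

L_0(2.8) = (2.8 - 1)/(-1 - 1) × (2.8 - 3)/(-1 - 3) × (2.8 - 5)/(-1 - 5) = -0.016500
L_1(2.8) = (2.8 - (-1))/(1 - (-1)) × (2.8 - 3)/(1 - 3) × (2.8 - 5)/(1 - 5) = 0.104500
L_2(2.8) = (2.8 - (-1))/(3 - (-1)) × (2.8 - 1)/(3 - 1) × (2.8 - 5)/(3 - 5) = 0.940500
L_3(2.8) = (2.8 - (-1))/(5 - (-1)) × (2.8 - 1)/(5 - 1) × (2.8 - 3)/(5 - 3) = -0.028500

P(2.8) = 6×L_0(2.8) + 24×L_1(2.8) + 25×L_2(2.8) + 5×L_3(2.8)
P(2.8) = 25.779000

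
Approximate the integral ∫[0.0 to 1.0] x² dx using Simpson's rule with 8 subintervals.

f(x) = x²
a = 0.0, b = 1.0, n = 8
h = (b - a)/n = 0.125000

Simpson's rule: (h/3)[f(x₀) + 4f(x₁) + 2f(x₂) + ... + f(xₙ)]

x_0 = 0.0000, f(x_0) = 0.000000, coefficient = 1
x_1 = 0.1250, f(x_1) = 0.015625, coefficient = 4
x_2 = 0.2500, f(x_2) = 0.062500, coefficient = 2
x_3 = 0.3750, f(x_3) = 0.140625, coefficient = 4
x_4 = 0.5000, f(x_4) = 0.250000, coefficient = 2
x_5 = 0.6250, f(x_5) = 0.390625, coefficient = 4
x_6 = 0.7500, f(x_6) = 0.562500, coefficient = 2
x_7 = 0.8750, f(x_7) = 0.765625, coefficient = 4
x_8 = 1.0000, f(x_8) = 1.000000, coefficient = 1

I ≈ (0.125000/3) × 8.000000 = 0.333333
Exact value: 0.333333
Error: 0.000000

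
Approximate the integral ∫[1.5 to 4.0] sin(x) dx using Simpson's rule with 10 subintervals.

f(x) = sin(x)
a = 1.5, b = 4.0, n = 10
h = (b - a)/n = 0.250000

Simpson's rule: (h/3)[f(x₀) + 4f(x₁) + 2f(x₂) + ... + f(xₙ)]

x_0 = 1.5000, f(x_0) = 0.997495, coefficient = 1
x_1 = 1.7500, f(x_1) = 0.983986, coefficient = 4
x_2 = 2.0000, f(x_2) = 0.909297, coefficient = 2
x_3 = 2.2500, f(x_3) = 0.778073, coefficient = 4
x_4 = 2.5000, f(x_4) = 0.598472, coefficient = 2
x_5 = 2.7500, f(x_5) = 0.381661, coefficient = 4
x_6 = 3.0000, f(x_6) = 0.141120, coefficient = 2
x_7 = 3.2500, f(x_7) = -0.108195, coefficient = 4
x_8 = 3.5000, f(x_8) = -0.350783, coefficient = 2
x_9 = 3.7500, f(x_9) = -0.571561, coefficient = 4
x_10 = 4.0000, f(x_10) = -0.756802, coefficient = 1

I ≈ (0.250000/3) × 8.692760 = 0.724397
Exact value: 0.724381
Error: 0.000016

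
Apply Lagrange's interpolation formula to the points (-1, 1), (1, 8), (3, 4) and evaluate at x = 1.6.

Lagrange interpolation formula:
P(x) = Σ yᵢ × Lᵢ(x)
where Lᵢ(x) = Π_{j≠i} (x - xⱼ)/(xᵢ - xⱼ)

L_0(1.6) = (1.6 - 1)/(-1 - 1) × (1.6 - 3)/(-1 - 3) = -0.105000
L_1(1.6) = (1.6 - (-1))/(1 - (-1)) × (1.6 - 3)/(1 - 3) = 0.910000
L_2(1.6) = (1.6 - (-1))/(3 - (-1)) × (1.6 - 1)/(3 - 1) = 0.195000

P(1.6) = 1×L_0(1.6) + 8×L_1(1.6) + 4×L_2(1.6)
P(1.6) = 7.955000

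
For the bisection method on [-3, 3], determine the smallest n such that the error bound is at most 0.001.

We need (b-a)/2^n ≤ 0.001
(3 - (-3))/2^n ≤ 0.001
6/2^n ≤ 0.001
2^n ≥ 6000
n ≥ log₂(6000) = 12.55
n ≥ 13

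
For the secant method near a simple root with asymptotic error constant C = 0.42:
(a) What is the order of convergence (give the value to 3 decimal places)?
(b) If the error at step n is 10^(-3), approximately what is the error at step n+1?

(a) Secant method has superlinear convergence with order φ = (1+√5)/2 ≈ 1.618.
    This means |e_{n+1}| ≈ C|e_n|^1.618.

(b) With |e_n| = 10^(-3) and C = 0.42:
    |e_{n+1}| ≈ 0.42 × (10^(-3))^1.618 = 0.42 × 10^(-4.85)

(a) ≈ 1.618 (golden ratio); (b) |e_{n+1}| ≈ 5.877e-06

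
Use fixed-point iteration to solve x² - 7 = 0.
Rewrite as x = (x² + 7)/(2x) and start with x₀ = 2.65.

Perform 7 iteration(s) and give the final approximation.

Equation: x² - 7 = 0
Fixed-point form: x = (x² + 7)/(2x)
x₀ = 2.65

x_1 = g(2.650000) = 2.645755
x_2 = g(2.645755) = 2.645751
x_3 = g(2.645751) = 2.645751
x_4 = g(2.645751) = 2.645751
x_5 = g(2.645751) = 2.645751
x_6 = g(2.645751) = 2.645751
x_7 = g(2.645751) = 2.645751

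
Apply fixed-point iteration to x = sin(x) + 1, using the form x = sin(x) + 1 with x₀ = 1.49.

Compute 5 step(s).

Equation: x = sin(x) + 1
Fixed-point form: x = sin(x) + 1
x₀ = 1.49

x_1 = g(1.490000) = 1.996738
x_2 = g(1.996738) = 1.910650
x_3 = g(1.910650) = 1.942803
x_4 = g(1.942803) = 1.931600
x_5 = g(1.931600) = 1.935614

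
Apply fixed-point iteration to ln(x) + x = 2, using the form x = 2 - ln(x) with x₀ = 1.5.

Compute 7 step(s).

Equation: ln(x) + x = 2
Fixed-point form: x = 2 - ln(x)
x₀ = 1.5

x_1 = g(1.500000) = 1.594535
x_2 = g(1.594535) = 1.533418
x_3 = g(1.533418) = 1.572501
x_4 = g(1.572501) = 1.547333
x_5 = g(1.547333) = 1.563467
x_6 = g(1.563467) = 1.553094
x_7 = g(1.553094) = 1.559751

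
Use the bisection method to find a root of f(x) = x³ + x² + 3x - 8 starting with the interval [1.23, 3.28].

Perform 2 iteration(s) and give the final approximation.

f(x) = x³ + x² + 3x - 8
Initial interval: [1.23, 3.28]

Iteration 1:
  c_1 = (1.230000 + 3.280000)/2 = 2.255000
  f(c_1) = f(2.255000) = 15.316756
  f(a) × f(c) < 0, new interval: [1.230000, 2.255000]
Iteration 2:
  c_2 = (1.230000 + 2.255000)/2 = 1.742500
  f(c_2) = f(1.742500) = 5.554570
  f(a) × f(c) < 0, new interval: [1.230000, 1.742500]

After 2 iteration(s), the approximation is c_2 = 1.742500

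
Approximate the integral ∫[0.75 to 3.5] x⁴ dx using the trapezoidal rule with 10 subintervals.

f(x) = x⁴
a = 0.75, b = 3.5, n = 10
h = (b - a)/n = 0.275000

Trapezoidal rule: (h/2)[f(x₀) + 2f(x₁) + 2f(x₂) + ... + f(xₙ)]

x_0 = 0.7500, f(x_0) = 0.316406, coefficient = 1
x_1 = 1.0250, f(x_1) = 1.103813, coefficient = 2
x_2 = 1.3000, f(x_2) = 2.856100, coefficient = 2
x_3 = 1.5750, f(x_3) = 6.153500, coefficient = 2
x_4 = 1.8500, f(x_4) = 11.713506, coefficient = 2
x_5 = 2.1250, f(x_5) = 20.390869, coefficient = 2
x_6 = 2.4000, f(x_6) = 33.177600, coefficient = 2
x_7 = 2.6750, f(x_7) = 51.202969, coefficient = 2
x_8 = 2.9500, f(x_8) = 75.733506, coefficient = 2
x_9 = 3.2250, f(x_9) = 108.173000, coefficient = 2
x_10 = 3.5000, f(x_10) = 150.062500, coefficient = 1

I ≈ (0.275000/2) × 771.388635 = 106.065937
Exact value: 104.996289
Error: 1.069648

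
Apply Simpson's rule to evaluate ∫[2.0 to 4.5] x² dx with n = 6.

f(x) = x²
a = 2.0, b = 4.5, n = 6
h = (b - a)/n = 0.416667

Simpson's rule: (h/3)[f(x₀) + 4f(x₁) + 2f(x₂) + ... + f(xₙ)]

x_0 = 2.0000, f(x_0) = 4.000000, coefficient = 1
x_1 = 2.4167, f(x_1) = 5.840278, coefficient = 4
x_2 = 2.8333, f(x_2) = 8.027778, coefficient = 2
x_3 = 3.2500, f(x_3) = 10.562500, coefficient = 4
x_4 = 3.6667, f(x_4) = 13.444444, coefficient = 2
x_5 = 4.0833, f(x_5) = 16.673611, coefficient = 4
x_6 = 4.5000, f(x_6) = 20.250000, coefficient = 1

I ≈ (0.416667/3) × 199.500000 = 27.708333
Exact value: 27.708333
Error: 0.000000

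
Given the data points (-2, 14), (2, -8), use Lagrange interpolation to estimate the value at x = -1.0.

Lagrange interpolation formula:
P(x) = Σ yᵢ × Lᵢ(x)
where Lᵢ(x) = Π_{j≠i} (x - xⱼ)/(xᵢ - xⱼ)

L_0(-1.0) = (-1.0 - 2)/(-2 - 2) = 0.750000
L_1(-1.0) = (-1.0 - (-2))/(2 - (-2)) = 0.250000

P(-1.0) = 14×L_0(-1.0) + (-8)×L_1(-1.0)
P(-1.0) = 8.500000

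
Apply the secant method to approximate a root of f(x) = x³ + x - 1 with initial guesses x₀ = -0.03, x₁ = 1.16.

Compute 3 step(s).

f(x) = x³ + x - 1
x₀ = -0.03, x₁ = 1.16

Secant formula: x_{n+1} = x_n - f(x_n)(x_n - x_{n-1})/(f(x_n) - f(x_{n-1}))

Iteration 1:
  f(-0.030000) = -1.030027
  f(1.160000) = 1.720896
  x_2 = 1.160000 - 1.720896×(1.160000 - (-0.030000))/(1.720896 - (-1.030027))
       = 0.415571
Iteration 2:
  f(1.160000) = 1.720896
  f(0.415571) = -0.512660
  x_3 = 0.415571 - (-0.512660)×(0.415571 - 1.160000)/(-0.512660 - 1.720896)
       = 0.586437
Iteration 3:
  f(0.415571) = -0.512660
  f(0.586437) = -0.211882
  x_4 = 0.586437 - (-0.211882)×(0.586437 - 0.415571)/(-0.211882 - (-0.512660))
       = 0.706803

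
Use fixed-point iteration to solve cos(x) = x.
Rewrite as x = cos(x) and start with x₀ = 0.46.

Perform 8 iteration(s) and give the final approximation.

Equation: cos(x) = x
Fixed-point form: x = cos(x)
x₀ = 0.46

x_1 = g(0.460000) = 0.896052
x_2 = g(0.896052) = 0.624697
x_3 = g(0.624697) = 0.811140
x_4 = g(0.811140) = 0.688672
x_5 = g(0.688672) = 0.772091
x_6 = g(0.772091) = 0.716454
x_7 = g(0.716454) = 0.754139
x_8 = g(0.754139) = 0.728861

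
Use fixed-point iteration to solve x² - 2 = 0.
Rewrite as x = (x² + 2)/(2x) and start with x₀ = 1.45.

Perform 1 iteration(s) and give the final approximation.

Equation: x² - 2 = 0
Fixed-point form: x = (x² + 2)/(2x)
x₀ = 1.45

x_1 = g(1.450000) = 1.414655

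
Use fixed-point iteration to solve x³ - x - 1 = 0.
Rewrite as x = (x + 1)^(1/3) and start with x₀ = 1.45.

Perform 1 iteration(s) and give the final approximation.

Equation: x³ - x - 1 = 0
Fixed-point form: x = (x + 1)^(1/3)
x₀ = 1.45

x_1 = g(1.450000) = 1.348100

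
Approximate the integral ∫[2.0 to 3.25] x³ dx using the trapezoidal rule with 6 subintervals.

f(x) = x³
a = 2.0, b = 3.25, n = 6
h = (b - a)/n = 0.208333

Trapezoidal rule: (h/2)[f(x₀) + 2f(x₁) + 2f(x₂) + ... + f(xₙ)]

x_0 = 2.0000, f(x_0) = 8.000000, coefficient = 1
x_1 = 2.2083, f(x_1) = 10.769459, coefficient = 2
x_2 = 2.4167, f(x_2) = 14.114005, coefficient = 2
x_3 = 2.6250, f(x_3) = 18.087891, coefficient = 2
x_4 = 2.8333, f(x_4) = 22.745370, coefficient = 2
x_5 = 3.0417, f(x_5) = 28.140697, coefficient = 2
x_6 = 3.2500, f(x_6) = 34.328125, coefficient = 1

I ≈ (0.208333/2) × 230.042969 = 23.962809
Exact value: 23.891602
Error: 0.071208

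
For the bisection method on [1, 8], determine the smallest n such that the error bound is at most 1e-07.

We need (b-a)/2^n ≤ 1e-07
(8 - 1)/2^n ≤ 1e-07
7/2^n ≤ 1e-07
2^n ≥ 70000000
n ≥ log₂(70000000) = 26.06
n ≥ 27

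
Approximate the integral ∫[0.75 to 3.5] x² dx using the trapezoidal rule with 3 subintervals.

f(x) = x²
a = 0.75, b = 3.5, n = 3
h = (b - a)/n = 0.916667

Trapezoidal rule: (h/2)[f(x₀) + 2f(x₁) + 2f(x₂) + ... + f(xₙ)]

x_0 = 0.7500, f(x_0) = 0.562500, coefficient = 1
x_1 = 1.6667, f(x_1) = 2.777778, coefficient = 2
x_2 = 2.5833, f(x_2) = 6.673611, coefficient = 2
x_3 = 3.5000, f(x_3) = 12.250000, coefficient = 1

I ≈ (0.916667/2) × 31.715278 = 14.536169
Exact value: 14.151042
Error: 0.385127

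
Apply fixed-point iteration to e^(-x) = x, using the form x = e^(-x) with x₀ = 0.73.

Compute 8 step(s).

Equation: e^(-x) = x
Fixed-point form: x = e^(-x)
x₀ = 0.73

x_1 = g(0.730000) = 0.481909
x_2 = g(0.481909) = 0.617603
x_3 = g(0.617603) = 0.539235
x_4 = g(0.539235) = 0.583194
x_5 = g(0.583194) = 0.558113
x_6 = g(0.558113) = 0.572288
x_7 = g(0.572288) = 0.564233
x_8 = g(0.564233) = 0.568796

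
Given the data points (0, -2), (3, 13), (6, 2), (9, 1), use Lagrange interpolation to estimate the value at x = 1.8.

Lagrange interpolation formula:
P(x) = Σ yᵢ × Lᵢ(x)
where Lᵢ(x) = Π_{j≠i} (x - xⱼ)/(xᵢ - xⱼ)

L_0(1.8) = (1.8 - 3)/(0 - 3) × (1.8 - 6)/(0 - 6) × (1.8 - 9)/(0 - 9) = 0.224000
L_1(1.8) = (1.8 - 0)/(3 - 0) × (1.8 - 6)/(3 - 6) × (1.8 - 9)/(3 - 9) = 1.008000
L_2(1.8) = (1.8 - 0)/(6 - 0) × (1.8 - 3)/(6 - 3) × (1.8 - 9)/(6 - 9) = -0.288000
L_3(1.8) = (1.8 - 0)/(9 - 0) × (1.8 - 3)/(9 - 3) × (1.8 - 6)/(9 - 6) = 0.056000

P(1.8) = (-2)×L_0(1.8) + 13×L_1(1.8) + 2×L_2(1.8) + 1×L_3(1.8)
P(1.8) = 12.136000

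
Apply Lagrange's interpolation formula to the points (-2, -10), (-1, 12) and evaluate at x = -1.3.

Lagrange interpolation formula:
P(x) = Σ yᵢ × Lᵢ(x)
where Lᵢ(x) = Π_{j≠i} (x - xⱼ)/(xᵢ - xⱼ)

L_0(-1.3) = (-1.3 - (-1))/(-2 - (-1)) = 0.300000
L_1(-1.3) = (-1.3 - (-2))/(-1 - (-2)) = 0.700000

P(-1.3) = (-10)×L_0(-1.3) + 12×L_1(-1.3)
P(-1.3) = 5.400000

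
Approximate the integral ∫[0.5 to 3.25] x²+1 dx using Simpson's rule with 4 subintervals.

f(x) = x²+1
a = 0.5, b = 3.25, n = 4
h = (b - a)/n = 0.687500

Simpson's rule: (h/3)[f(x₀) + 4f(x₁) + 2f(x₂) + ... + f(xₙ)]

x_0 = 0.5000, f(x_0) = 1.250000, coefficient = 1
x_1 = 1.1875, f(x_1) = 2.410156, coefficient = 4
x_2 = 1.8750, f(x_2) = 4.515625, coefficient = 2
x_3 = 2.5625, f(x_3) = 7.566406, coefficient = 4
x_4 = 3.2500, f(x_4) = 11.562500, coefficient = 1

I ≈ (0.687500/3) × 61.750000 = 14.151042
Exact value: 14.151042
Error: 0.000000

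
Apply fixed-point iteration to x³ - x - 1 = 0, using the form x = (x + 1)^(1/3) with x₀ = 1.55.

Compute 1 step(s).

Equation: x³ - x - 1 = 0
Fixed-point form: x = (x + 1)^(1/3)
x₀ = 1.55

x_1 = g(1.550000) = 1.366197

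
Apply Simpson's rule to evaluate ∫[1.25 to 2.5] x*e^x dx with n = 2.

f(x) = x*e^x
a = 1.25, b = 2.5, n = 2
h = (b - a)/n = 0.625000

Simpson's rule: (h/3)[f(x₀) + 4f(x₁) + 2f(x₂) + ... + f(xₙ)]

x_0 = 1.2500, f(x_0) = 4.362929, coefficient = 1
x_1 = 1.8750, f(x_1) = 12.226536, coefficient = 4
x_2 = 2.5000, f(x_2) = 30.456235, coefficient = 1

I ≈ (0.625000/3) × 83.725307 = 17.442772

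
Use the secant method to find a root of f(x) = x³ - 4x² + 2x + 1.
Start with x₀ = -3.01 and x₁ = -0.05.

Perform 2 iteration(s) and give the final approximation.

f(x) = x³ - 4x² + 2x + 1
x₀ = -3.01, x₁ = -0.05

Secant formula: x_{n+1} = x_n - f(x_n)(x_n - x_{n-1})/(f(x_n) - f(x_{n-1}))

Iteration 1:
  f(-3.010000) = -68.531301
  f(-0.050000) = 0.889875
  x_2 = -0.050000 - 0.889875×(-0.050000 - (-3.010000))/(0.889875 - (-68.531301))
       = -0.087943
Iteration 2:
  f(-0.050000) = 0.889875
  f(-0.087943) = 0.792499
  x_3 = -0.087943 - 0.792499×(-0.087943 - (-0.050000))/(0.792499 - 0.889875)
       = -0.396740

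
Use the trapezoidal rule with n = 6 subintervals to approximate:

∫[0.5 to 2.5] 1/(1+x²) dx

f(x) = 1/(1+x²)
a = 0.5, b = 2.5, n = 6
h = (b - a)/n = 0.333333

Trapezoidal rule: (h/2)[f(x₀) + 2f(x₁) + 2f(x₂) + ... + f(xₙ)]

x_0 = 0.5000, f(x_0) = 0.800000, coefficient = 1
x_1 = 0.8333, f(x_1) = 0.590164, coefficient = 2
x_2 = 1.1667, f(x_2) = 0.423529, coefficient = 2
x_3 = 1.5000, f(x_3) = 0.307692, coefficient = 2
x_4 = 1.8333, f(x_4) = 0.229299, coefficient = 2
x_5 = 2.1667, f(x_5) = 0.175610, coefficient = 2
x_6 = 2.5000, f(x_6) = 0.137931, coefficient = 1

I ≈ (0.333333/2) × 4.390521 = 0.731753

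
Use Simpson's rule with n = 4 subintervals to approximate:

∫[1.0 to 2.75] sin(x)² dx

f(x) = sin(x)²
a = 1.0, b = 2.75, n = 4
h = (b - a)/n = 0.437500

Simpson's rule: (h/3)[f(x₀) + 4f(x₁) + 2f(x₂) + ... + f(xₙ)]

x_0 = 1.0000, f(x_0) = 0.708073, coefficient = 1
x_1 = 1.4375, f(x_1) = 0.982337, coefficient = 4
x_2 = 1.8750, f(x_2) = 0.910280, coefficient = 2
x_3 = 2.3125, f(x_3) = 0.543639, coefficient = 4
x_4 = 2.7500, f(x_4) = 0.145665, coefficient = 1

I ≈ (0.437500/3) × 8.778202 = 1.280154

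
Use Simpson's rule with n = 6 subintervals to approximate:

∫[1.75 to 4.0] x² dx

f(x) = x²
a = 1.75, b = 4.0, n = 6
h = (b - a)/n = 0.375000

Simpson's rule: (h/3)[f(x₀) + 4f(x₁) + 2f(x₂) + ... + f(xₙ)]

x_0 = 1.7500, f(x_0) = 3.062500, coefficient = 1
x_1 = 2.1250, f(x_1) = 4.515625, coefficient = 4
x_2 = 2.5000, f(x_2) = 6.250000, coefficient = 2
x_3 = 2.8750, f(x_3) = 8.265625, coefficient = 4
x_4 = 3.2500, f(x_4) = 10.562500, coefficient = 2
x_5 = 3.6250, f(x_5) = 13.140625, coefficient = 4
x_6 = 4.0000, f(x_6) = 16.000000, coefficient = 1

I ≈ (0.375000/3) × 156.375000 = 19.546875
Exact value: 19.546875
Error: 0.000000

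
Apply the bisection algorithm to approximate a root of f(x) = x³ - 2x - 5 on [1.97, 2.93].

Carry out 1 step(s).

f(x) = x³ - 2x - 5
Initial interval: [1.97, 2.93]

Iteration 1:
  c_1 = (1.970000 + 2.930000)/2 = 2.450000
  f(c_1) = f(2.450000) = 4.806125
  f(a) × f(c) < 0, new interval: [1.970000, 2.450000]

After 1 iteration(s), the approximation is c_1 = 2.450000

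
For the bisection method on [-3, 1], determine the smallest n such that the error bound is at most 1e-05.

We need (b-a)/2^n ≤ 1e-05
(1 - (-3))/2^n ≤ 1e-05
4/2^n ≤ 1e-05
2^n ≥ 400000
n ≥ log₂(400000) = 18.61
n ≥ 19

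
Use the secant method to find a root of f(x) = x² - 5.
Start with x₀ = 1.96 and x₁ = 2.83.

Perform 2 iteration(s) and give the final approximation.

f(x) = x² - 5
x₀ = 1.96, x₁ = 2.83

Secant formula: x_{n+1} = x_n - f(x_n)(x_n - x_{n-1})/(f(x_n) - f(x_{n-1}))

Iteration 1:
  f(1.960000) = -1.158400
  f(2.830000) = 3.008900
  x_2 = 2.830000 - 3.008900×(2.830000 - 1.960000)/(3.008900 - (-1.158400))
       = 2.201837
Iteration 2:
  f(2.830000) = 3.008900
  f(2.201837) = -0.151913
  x_3 = 2.201837 - (-0.151913)×(2.201837 - 2.830000)/(-0.151913 - 3.008900)
       = 2.232028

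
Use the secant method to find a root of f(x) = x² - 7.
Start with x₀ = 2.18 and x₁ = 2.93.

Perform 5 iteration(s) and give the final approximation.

f(x) = x² - 7
x₀ = 2.18, x₁ = 2.93

Secant formula: x_{n+1} = x_n - f(x_n)(x_n - x_{n-1})/(f(x_n) - f(x_{n-1}))

Iteration 1:
  f(2.180000) = -2.247600
  f(2.930000) = 1.584900
  x_2 = 2.930000 - 1.584900×(2.930000 - 2.180000)/(1.584900 - (-2.247600))
       = 2.619843
Iteration 2:
  f(2.930000) = 1.584900
  f(2.619843) = -0.136420
  x_3 = 2.619843 - (-0.136420)×(2.619843 - 2.930000)/(-0.136420 - 1.584900)
       = 2.644424
Iteration 3:
  f(2.619843) = -0.136420
  f(2.644424) = -0.007020
  x_4 = 2.644424 - (-0.007020)×(2.644424 - 2.619843)/(-0.007020 - (-0.136420))
       = 2.645758
Iteration 4:
  f(2.644424) = -0.007020
  f(2.645758) = 0.000035
  x_5 = 2.645758 - 0.000035×(2.645758 - 2.644424)/(0.000035 - (-0.007020))
       = 2.645751
Iteration 5:
  f(2.645758) = 0.000035
  f(2.645751) = 0.000000
  x_6 = 2.645751 - 0.000000×(2.645751 - 2.645758)/(0.000000 - 0.000035)
       = 2.645751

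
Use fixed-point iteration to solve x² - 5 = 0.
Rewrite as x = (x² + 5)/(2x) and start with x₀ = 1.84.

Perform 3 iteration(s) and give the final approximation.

Equation: x² - 5 = 0
Fixed-point form: x = (x² + 5)/(2x)
x₀ = 1.84

x_1 = g(1.840000) = 2.278696
x_2 = g(2.278696) = 2.236467
x_3 = g(2.236467) = 2.236068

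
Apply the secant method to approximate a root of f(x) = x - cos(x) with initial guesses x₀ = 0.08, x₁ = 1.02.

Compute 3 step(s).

f(x) = x - cos(x)
x₀ = 0.08, x₁ = 1.02

Secant formula: x_{n+1} = x_n - f(x_n)(x_n - x_{n-1})/(f(x_n) - f(x_{n-1}))

Iteration 1:
  f(0.080000) = -0.916802
  f(1.020000) = 0.496634
  x_2 = 1.020000 - 0.496634×(1.020000 - 0.080000)/(0.496634 - (-0.916802))
       = 0.689715
Iteration 2:
  f(1.020000) = 0.496634
  f(0.689715) = -0.081712
  x_3 = 0.689715 - (-0.081712)×(0.689715 - 1.020000)/(-0.081712 - 0.496634)
       = 0.736380
Iteration 3:
  f(0.689715) = -0.081712
  f(0.736380) = -0.004525
  x_4 = 0.736380 - (-0.004525)×(0.736380 - 0.689715)/(-0.004525 - (-0.081712))
       = 0.739115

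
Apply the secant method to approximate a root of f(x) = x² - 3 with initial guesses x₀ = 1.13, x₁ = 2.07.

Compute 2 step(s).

f(x) = x² - 3
x₀ = 1.13, x₁ = 2.07

Secant formula: x_{n+1} = x_n - f(x_n)(x_n - x_{n-1})/(f(x_n) - f(x_{n-1}))

Iteration 1:
  f(1.130000) = -1.723100
  f(2.070000) = 1.284900
  x_2 = 2.070000 - 1.284900×(2.070000 - 1.130000)/(1.284900 - (-1.723100))
       = 1.668469
Iteration 2:
  f(2.070000) = 1.284900
  f(1.668469) = -0.216212
  x_3 = 1.668469 - (-0.216212)×(1.668469 - 2.070000)/(-0.216212 - 1.284900)
       = 1.726303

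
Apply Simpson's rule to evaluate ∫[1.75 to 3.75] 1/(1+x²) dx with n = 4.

f(x) = 1/(1+x²)
a = 1.75, b = 3.75, n = 4
h = (b - a)/n = 0.500000

Simpson's rule: (h/3)[f(x₀) + 4f(x₁) + 2f(x₂) + ... + f(xₙ)]

x_0 = 1.7500, f(x_0) = 0.246154, coefficient = 1
x_1 = 2.2500, f(x_1) = 0.164948, coefficient = 4
x_2 = 2.7500, f(x_2) = 0.116788, coefficient = 2
x_3 = 3.2500, f(x_3) = 0.086486, coefficient = 4
x_4 = 3.7500, f(x_4) = 0.066390, coefficient = 1

I ≈ (0.500000/3) × 1.551860 = 0.258643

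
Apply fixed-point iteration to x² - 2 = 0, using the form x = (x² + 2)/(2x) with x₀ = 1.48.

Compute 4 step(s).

Equation: x² - 2 = 0
Fixed-point form: x = (x² + 2)/(2x)
x₀ = 1.48

x_1 = g(1.480000) = 1.415676
x_2 = g(1.415676) = 1.414214
x_3 = g(1.414214) = 1.414214
x_4 = g(1.414214) = 1.414214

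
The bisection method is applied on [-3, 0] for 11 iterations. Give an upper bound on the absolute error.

Bisection error bound: |error| ≤ (b-a)/2^n
|error| ≤ (0 - (-3))/2^11 = 3/2^11
|error| ≤ 0.0014648438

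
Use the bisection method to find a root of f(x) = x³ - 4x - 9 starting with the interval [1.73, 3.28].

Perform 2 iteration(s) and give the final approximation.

f(x) = x³ - 4x - 9
Initial interval: [1.73, 3.28]

Iteration 1:
  c_1 = (1.730000 + 3.280000)/2 = 2.505000
  f(c_1) = f(2.505000) = -3.301062
  f(a) × f(c) ≥ 0, new interval: [2.505000, 3.280000]
Iteration 2:
  c_2 = (2.505000 + 3.280000)/2 = 2.892500
  f(c_2) = f(2.892500) = 3.630264
  f(a) × f(c) < 0, new interval: [2.505000, 2.892500]

After 2 iteration(s), the approximation is c_2 = 2.892500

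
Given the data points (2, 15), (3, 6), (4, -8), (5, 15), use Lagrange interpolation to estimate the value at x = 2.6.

Lagrange interpolation formula:
P(x) = Σ yᵢ × Lᵢ(x)
where Lᵢ(x) = Π_{j≠i} (x - xⱼ)/(xᵢ - xⱼ)

L_0(2.6) = (2.6 - 3)/(2 - 3) × (2.6 - 4)/(2 - 4) × (2.6 - 5)/(2 - 5) = 0.224000
L_1(2.6) = (2.6 - 2)/(3 - 2) × (2.6 - 4)/(3 - 4) × (2.6 - 5)/(3 - 5) = 1.008000
L_2(2.6) = (2.6 - 2)/(4 - 2) × (2.6 - 3)/(4 - 3) × (2.6 - 5)/(4 - 5) = -0.288000
L_3(2.6) = (2.6 - 2)/(5 - 2) × (2.6 - 3)/(5 - 3) × (2.6 - 4)/(5 - 4) = 0.056000

P(2.6) = 15×L_0(2.6) + 6×L_1(2.6) + (-8)×L_2(2.6) + 15×L_3(2.6)
P(2.6) = 12.552000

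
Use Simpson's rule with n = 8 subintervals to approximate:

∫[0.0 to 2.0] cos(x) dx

f(x) = cos(x)
a = 0.0, b = 2.0, n = 8
h = (b - a)/n = 0.250000

Simpson's rule: (h/3)[f(x₀) + 4f(x₁) + 2f(x₂) + ... + f(xₙ)]

x_0 = 0.0000, f(x_0) = 1.000000, coefficient = 1
x_1 = 0.2500, f(x_1) = 0.968912, coefficient = 4
x_2 = 0.5000, f(x_2) = 0.877583, coefficient = 2
x_3 = 0.7500, f(x_3) = 0.731689, coefficient = 4
x_4 = 1.0000, f(x_4) = 0.540302, coefficient = 2
x_5 = 1.2500, f(x_5) = 0.315322, coefficient = 4
x_6 = 1.5000, f(x_6) = 0.070737, coefficient = 2
x_7 = 1.7500, f(x_7) = -0.178246, coefficient = 4
x_8 = 2.0000, f(x_8) = -0.416147, coefficient = 1

I ≈ (0.250000/3) × 10.911808 = 0.909317
Exact value: 0.909297
Error: 0.000020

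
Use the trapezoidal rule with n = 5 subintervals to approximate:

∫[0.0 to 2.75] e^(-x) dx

f(x) = e^(-x)
a = 0.0, b = 2.75, n = 5
h = (b - a)/n = 0.550000

Trapezoidal rule: (h/2)[f(x₀) + 2f(x₁) + 2f(x₂) + ... + f(xₙ)]

x_0 = 0.0000, f(x_0) = 1.000000, coefficient = 1
x_1 = 0.5500, f(x_1) = 0.576950, coefficient = 2
x_2 = 1.1000, f(x_2) = 0.332871, coefficient = 2
x_3 = 1.6500, f(x_3) = 0.192050, coefficient = 2
x_4 = 2.2000, f(x_4) = 0.110803, coefficient = 2
x_5 = 2.7500, f(x_5) = 0.063928, coefficient = 1

I ≈ (0.550000/2) × 3.489276 = 0.959551
Exact value: 0.936072
Error: 0.023479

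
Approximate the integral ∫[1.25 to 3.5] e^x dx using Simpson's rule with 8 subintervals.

f(x) = e^x
a = 1.25, b = 3.5, n = 8
h = (b - a)/n = 0.281250

Simpson's rule: (h/3)[f(x₀) + 4f(x₁) + 2f(x₂) + ... + f(xₙ)]

x_0 = 1.2500, f(x_0) = 3.490343, coefficient = 1
x_1 = 1.5312, f(x_1) = 4.623953, coefficient = 4
x_2 = 1.8125, f(x_2) = 6.125743, coefficient = 2
x_3 = 2.0938, f(x_3) = 8.115291, coefficient = 4
x_4 = 2.3750, f(x_4) = 10.751013, coefficient = 2
x_5 = 2.6562, f(x_5) = 14.242778, coefficient = 4
x_6 = 2.9375, f(x_6) = 18.868616, coefficient = 2
x_7 = 3.2188, f(x_7) = 24.996855, coefficient = 4
x_8 = 3.5000, f(x_8) = 33.115452, coefficient = 1

I ≈ (0.281250/3) × 316.012045 = 29.626129
Exact value: 29.625109
Error: 0.001020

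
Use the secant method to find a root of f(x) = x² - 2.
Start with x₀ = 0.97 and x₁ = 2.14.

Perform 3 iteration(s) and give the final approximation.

f(x) = x² - 2
x₀ = 0.97, x₁ = 2.14

Secant formula: x_{n+1} = x_n - f(x_n)(x_n - x_{n-1})/(f(x_n) - f(x_{n-1}))

Iteration 1:
  f(0.970000) = -1.059100
  f(2.140000) = 2.579600
  x_2 = 2.140000 - 2.579600×(2.140000 - 0.970000)/(2.579600 - (-1.059100))
       = 1.310547
Iteration 2:
  f(2.140000) = 2.579600
  f(1.310547) = -0.282468
  x_3 = 1.310547 - (-0.282468)×(1.310547 - 2.140000)/(-0.282468 - 2.579600)
       = 1.392408
Iteration 3:
  f(1.310547) = -0.282468
  f(1.392408) = -0.061199
  x_4 = 1.392408 - (-0.061199)×(1.392408 - 1.310547)/(-0.061199 - (-0.282468))
       = 1.415050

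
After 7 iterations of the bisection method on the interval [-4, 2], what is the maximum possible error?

Bisection error bound: |error| ≤ (b-a)/2^n
|error| ≤ (2 - (-4))/2^7 = 6/2^7
|error| ≤ 0.0468750000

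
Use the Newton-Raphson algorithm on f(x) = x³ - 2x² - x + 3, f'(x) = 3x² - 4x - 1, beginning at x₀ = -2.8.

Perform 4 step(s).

f(x) = x³ - 2x² - x + 3
f'(x) = 3x² - 4x - 1
x₀ = -2.8

Newton-Raphson formula: x_{n+1} = x_n - f(x_n)/f'(x_n)

Iteration 1:
  f(-2.800000) = -31.832000
  f'(-2.800000) = 33.720000
  x_1 = -2.800000 - (-31.832000)/33.720000 = -1.855991
Iteration 2:
  f(-1.855991) = -8.426743
  f'(-1.855991) = 16.758064
  x_2 = -1.855991 - (-8.426743)/16.758064 = -1.353143
Iteration 3:
  f(-1.353143) = -1.786453
  f'(-1.353143) = 9.905566
  x_3 = -1.353143 - (-1.786453)/9.905566 = -1.172795
Iteration 4:
  f(-1.172795) = -0.191220
  f'(-1.172795) = 7.817525
  x_4 = -1.172795 - (-0.191220)/7.817525 = -1.148335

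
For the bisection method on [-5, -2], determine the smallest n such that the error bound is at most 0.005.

We need (b-a)/2^n ≤ 0.005
(-2 - (-5))/2^n ≤ 0.005
3/2^n ≤ 0.005
2^n ≥ 600
n ≥ log₂(600) = 9.23
n ≥ 10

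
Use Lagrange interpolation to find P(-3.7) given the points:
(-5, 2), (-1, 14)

Lagrange interpolation formula:
P(x) = Σ yᵢ × Lᵢ(x)
where Lᵢ(x) = Π_{j≠i} (x - xⱼ)/(xᵢ - xⱼ)

L_0(-3.7) = (-3.7 - (-1))/(-5 - (-1)) = 0.675000
L_1(-3.7) = (-3.7 - (-5))/(-1 - (-5)) = 0.325000

P(-3.7) = 2×L_0(-3.7) + 14×L_1(-3.7)
P(-3.7) = 5.900000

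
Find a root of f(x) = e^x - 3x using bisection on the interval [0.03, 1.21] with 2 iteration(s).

f(x) = e^x - 3x
Initial interval: [0.03, 1.21]

Iteration 1:
  c_1 = (0.030000 + 1.210000)/2 = 0.620000
  f(c_1) = f(0.620000) = -0.001072
  f(a) × f(c) < 0, new interval: [0.030000, 0.620000]
Iteration 2:
  c_2 = (0.030000 + 0.620000)/2 = 0.325000
  f(c_2) = f(0.325000) = 0.409031
  f(a) × f(c) ≥ 0, new interval: [0.325000, 0.620000]

After 2 iteration(s), the approximation is c_2 = 0.325000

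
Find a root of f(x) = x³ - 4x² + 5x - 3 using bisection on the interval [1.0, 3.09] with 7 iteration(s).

f(x) = x³ - 4x² + 5x - 3
Initial interval: [1.0, 3.09]

Iteration 1:
  c_1 = (1.000000 + 3.090000)/2 = 2.045000
  f(c_1) = f(2.045000) = -0.950859
  f(a) × f(c) ≥ 0, new interval: [2.045000, 3.090000]
Iteration 2:
  c_2 = (2.045000 + 3.090000)/2 = 2.567500
  f(c_2) = f(2.567500) = 0.394379
  f(a) × f(c) < 0, new interval: [2.045000, 2.567500]
Iteration 3:
  c_3 = (2.045000 + 2.567500)/2 = 2.306250
  f(c_3) = f(2.306250) = -0.477449
  f(a) × f(c) ≥ 0, new interval: [2.306250, 2.567500]
Iteration 4:
  c_4 = (2.306250 + 2.567500)/2 = 2.436875
  f(c_4) = f(2.436875) = -0.098024
  f(a) × f(c) ≥ 0, new interval: [2.436875, 2.567500]
Iteration 5:
  c_5 = (2.436875 + 2.567500)/2 = 2.502187
  f(c_5) = f(2.502187) = 0.133220
  f(a) × f(c) < 0, new interval: [2.436875, 2.502187]
Iteration 6:
  c_6 = (2.436875 + 2.502187)/2 = 2.469531
  f(c_6) = f(2.469531) = 0.013963
  f(a) × f(c) < 0, new interval: [2.436875, 2.469531]
Iteration 7:
  c_7 = (2.436875 + 2.469531)/2 = 2.453203
  f(c_7) = f(2.453203) = -0.042926
  f(a) × f(c) ≥ 0, new interval: [2.453203, 2.469531]

After 7 iteration(s), the approximation is c_7 = 2.453203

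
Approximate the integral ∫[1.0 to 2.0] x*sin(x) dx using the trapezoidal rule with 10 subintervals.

f(x) = x*sin(x)
a = 1.0, b = 2.0, n = 10
h = (b - a)/n = 0.100000

Trapezoidal rule: (h/2)[f(x₀) + 2f(x₁) + 2f(x₂) + ... + f(xₙ)]

x_0 = 1.0000, f(x_0) = 0.841471, coefficient = 1
x_1 = 1.1000, f(x_1) = 0.980328, coefficient = 2
x_2 = 1.2000, f(x_2) = 1.118447, coefficient = 2
x_3 = 1.3000, f(x_3) = 1.252626, coefficient = 2
x_4 = 1.4000, f(x_4) = 1.379630, coefficient = 2
x_5 = 1.5000, f(x_5) = 1.496242, coefficient = 2
x_6 = 1.6000, f(x_6) = 1.599318, coefficient = 2
x_7 = 1.7000, f(x_7) = 1.685830, coefficient = 2
x_8 = 1.8000, f(x_8) = 1.752926, coefficient = 2
x_9 = 1.9000, f(x_9) = 1.797970, coefficient = 2
x_10 = 2.0000, f(x_10) = 1.818595, coefficient = 1

I ≈ (0.100000/2) × 28.786699 = 1.439335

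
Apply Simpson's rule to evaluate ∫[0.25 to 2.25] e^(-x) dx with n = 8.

f(x) = e^(-x)
a = 0.25, b = 2.25, n = 8
h = (b - a)/n = 0.250000

Simpson's rule: (h/3)[f(x₀) + 4f(x₁) + 2f(x₂) + ... + f(xₙ)]

x_0 = 0.2500, f(x_0) = 0.778801, coefficient = 1
x_1 = 0.5000, f(x_1) = 0.606531, coefficient = 4
x_2 = 0.7500, f(x_2) = 0.472367, coefficient = 2
x_3 = 1.0000, f(x_3) = 0.367879, coefficient = 4
x_4 = 1.2500, f(x_4) = 0.286505, coefficient = 2
x_5 = 1.5000, f(x_5) = 0.223130, coefficient = 4
x_6 = 1.7500, f(x_6) = 0.173774, coefficient = 2
x_7 = 2.0000, f(x_7) = 0.135335, coefficient = 4
x_8 = 2.2500, f(x_8) = 0.105399, coefficient = 1

I ≈ (0.250000/3) × 8.080993 = 0.673416
Exact value: 0.673402
Error: 0.000015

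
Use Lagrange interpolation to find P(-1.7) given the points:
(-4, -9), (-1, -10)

Lagrange interpolation formula:
P(x) = Σ yᵢ × Lᵢ(x)
where Lᵢ(x) = Π_{j≠i} (x - xⱼ)/(xᵢ - xⱼ)

L_0(-1.7) = (-1.7 - (-1))/(-4 - (-1)) = 0.233333
L_1(-1.7) = (-1.7 - (-4))/(-1 - (-4)) = 0.766667

P(-1.7) = (-9)×L_0(-1.7) + (-10)×L_1(-1.7)
P(-1.7) = -9.766667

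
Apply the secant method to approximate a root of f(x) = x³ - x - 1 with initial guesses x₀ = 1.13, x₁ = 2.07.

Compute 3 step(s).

f(x) = x³ - x - 1
x₀ = 1.13, x₁ = 2.07

Secant formula: x_{n+1} = x_n - f(x_n)(x_n - x_{n-1})/(f(x_n) - f(x_{n-1}))

Iteration 1:
  f(1.130000) = -0.687103
  f(2.070000) = 5.799743
  x_2 = 2.070000 - 5.799743×(2.070000 - 1.130000)/(5.799743 - (-0.687103))
       = 1.229567
Iteration 2:
  f(2.070000) = 5.799743
  f(1.229567) = -0.370664
  x_3 = 1.229567 - (-0.370664)×(1.229567 - 2.070000)/(-0.370664 - 5.799743)
       = 1.280053
Iteration 3:
  f(1.229567) = -0.370664
  f(1.280053) = -0.182640
  x_4 = 1.280053 - (-0.182640)×(1.280053 - 1.229567)/(-0.182640 - (-0.370664))
       = 1.329093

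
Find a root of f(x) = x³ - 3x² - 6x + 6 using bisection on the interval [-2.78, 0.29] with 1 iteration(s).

f(x) = x³ - 3x² - 6x + 6
Initial interval: [-2.78, 0.29]

Iteration 1:
  c_1 = (-2.780000 + 0.290000)/2 = -1.245000
  f(c_1) = f(-1.245000) = 6.890144
  f(a) × f(c) < 0, new interval: [-2.780000, -1.245000]

After 1 iteration(s), the approximation is c_1 = -1.245000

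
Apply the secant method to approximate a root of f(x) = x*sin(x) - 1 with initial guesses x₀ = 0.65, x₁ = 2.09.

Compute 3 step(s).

f(x) = x*sin(x) - 1
x₀ = 0.65, x₁ = 2.09

Secant formula: x_{n+1} = x_n - f(x_n)(x_n - x_{n-1})/(f(x_n) - f(x_{n-1}))

Iteration 1:
  f(0.650000) = -0.606629
  f(2.090000) = 0.814568
  x_2 = 2.090000 - 0.814568×(2.090000 - 0.650000)/(0.814568 - (-0.606629))
       = 1.264655
Iteration 2:
  f(2.090000) = 0.814568
  f(1.264655) = 0.205853
  x_3 = 1.264655 - 0.205853×(1.264655 - 2.090000)/(0.205853 - 0.814568)
       = 0.985543
Iteration 3:
  f(1.264655) = 0.205853
  f(0.985543) = -0.178478
  x_4 = 0.985543 - (-0.178478)×(0.985543 - 1.264655)/(-0.178478 - 0.205853)
       = 1.115159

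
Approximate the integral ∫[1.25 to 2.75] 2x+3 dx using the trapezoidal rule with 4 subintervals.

f(x) = 2x+3
a = 1.25, b = 2.75, n = 4
h = (b - a)/n = 0.375000

Trapezoidal rule: (h/2)[f(x₀) + 2f(x₁) + 2f(x₂) + ... + f(xₙ)]

x_0 = 1.2500, f(x_0) = 5.500000, coefficient = 1
x_1 = 1.6250, f(x_1) = 6.250000, coefficient = 2
x_2 = 2.0000, f(x_2) = 7.000000, coefficient = 2
x_3 = 2.3750, f(x_3) = 7.750000, coefficient = 2
x_4 = 2.7500, f(x_4) = 8.500000, coefficient = 1

I ≈ (0.375000/2) × 56.000000 = 10.500000
Exact value: 10.500000
Error: 0.000000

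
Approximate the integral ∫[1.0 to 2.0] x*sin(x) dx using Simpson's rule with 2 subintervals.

f(x) = x*sin(x)
a = 1.0, b = 2.0, n = 2
h = (b - a)/n = 0.500000

Simpson's rule: (h/3)[f(x₀) + 4f(x₁) + 2f(x₂) + ... + f(xₙ)]

x_0 = 1.0000, f(x_0) = 0.841471, coefficient = 1
x_1 = 1.5000, f(x_1) = 1.496242, coefficient = 4
x_2 = 2.0000, f(x_2) = 1.818595, coefficient = 1

I ≈ (0.500000/3) × 8.645036 = 1.440839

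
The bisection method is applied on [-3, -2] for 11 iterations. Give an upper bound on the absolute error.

Bisection error bound: |error| ≤ (b-a)/2^n
|error| ≤ (-2 - (-3))/2^11 = 1/2^11
|error| ≤ 0.0004882812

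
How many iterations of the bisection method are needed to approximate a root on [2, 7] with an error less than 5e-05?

We need (b-a)/2^n ≤ 5e-05
(7 - 2)/2^n ≤ 5e-05
5/2^n ≤ 5e-05
2^n ≥ 100000
n ≥ log₂(100000) = 16.61
n ≥ 17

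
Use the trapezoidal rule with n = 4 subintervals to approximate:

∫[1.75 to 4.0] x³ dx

f(x) = x³
a = 1.75, b = 4.0, n = 4
h = (b - a)/n = 0.562500

Trapezoidal rule: (h/2)[f(x₀) + 2f(x₁) + 2f(x₂) + ... + f(xₙ)]

x_0 = 1.7500, f(x_0) = 5.359375, coefficient = 1
x_1 = 2.3125, f(x_1) = 12.366455, coefficient = 2
x_2 = 2.8750, f(x_2) = 23.763672, coefficient = 2
x_3 = 3.4375, f(x_3) = 40.618896, coefficient = 2
x_4 = 4.0000, f(x_4) = 64.000000, coefficient = 1

I ≈ (0.562500/2) × 222.857422 = 62.678650
Exact value: 61.655273
Error: 1.023376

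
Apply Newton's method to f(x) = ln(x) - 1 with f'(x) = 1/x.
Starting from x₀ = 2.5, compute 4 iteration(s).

f(x) = ln(x) - 1
f'(x) = 1/x
x₀ = 2.5

Newton-Raphson formula: x_{n+1} = x_n - f(x_n)/f'(x_n)

Iteration 1:
  f(2.500000) = -0.083709
  f'(2.500000) = 0.400000
  x_1 = 2.500000 - (-0.083709)/0.400000 = 2.709273
Iteration 2:
  f(2.709273) = -0.003320
  f'(2.709273) = 0.369103
  x_2 = 2.709273 - (-0.003320)/0.369103 = 2.718267
Iteration 3:
  f(2.718267) = -0.000005
  f'(2.718267) = 0.367881
  x_3 = 2.718267 - (-0.000005)/0.367881 = 2.718282
Iteration 4:
  f(2.718282) = 0.000000
  f'(2.718282) = 0.367879
  x_4 = 2.718282 - 0.000000/0.367879 = 2.718282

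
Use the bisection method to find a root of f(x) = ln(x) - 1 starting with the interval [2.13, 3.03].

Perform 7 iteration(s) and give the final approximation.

f(x) = ln(x) - 1
Initial interval: [2.13, 3.03]

Iteration 1:
  c_1 = (2.130000 + 3.030000)/2 = 2.580000
  f(c_1) = f(2.580000) = -0.052211
  f(a) × f(c) ≥ 0, new interval: [2.580000, 3.030000]
Iteration 2:
  c_2 = (2.580000 + 3.030000)/2 = 2.805000
  f(c_2) = f(2.805000) = 0.031404
  f(a) × f(c) < 0, new interval: [2.580000, 2.805000]
Iteration 3:
  c_3 = (2.580000 + 2.805000)/2 = 2.692500
  f(c_3) = f(2.692500) = -0.009530
  f(a) × f(c) ≥ 0, new interval: [2.692500, 2.805000]
Iteration 4:
  c_4 = (2.692500 + 2.805000)/2 = 2.748750
  f(c_4) = f(2.748750) = 0.011146
  f(a) × f(c) < 0, new interval: [2.692500, 2.748750]
Iteration 5:
  c_5 = (2.692500 + 2.748750)/2 = 2.720625
  f(c_5) = f(2.720625) = 0.000862
  f(a) × f(c) < 0, new interval: [2.692500, 2.720625]
Iteration 6:
  c_6 = (2.692500 + 2.720625)/2 = 2.706562
  f(c_6) = f(2.706562) = -0.004321
  f(a) × f(c) ≥ 0, new interval: [2.706562, 2.720625]
Iteration 7:
  c_7 = (2.706562 + 2.720625)/2 = 2.713594
  f(c_7) = f(2.713594) = -0.001726
  f(a) × f(c) ≥ 0, new interval: [2.713594, 2.720625]

After 7 iteration(s), the approximation is c_7 = 2.713594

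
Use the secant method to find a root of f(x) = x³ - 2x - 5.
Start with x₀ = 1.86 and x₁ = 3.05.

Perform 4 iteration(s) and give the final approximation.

f(x) = x³ - 2x - 5
x₀ = 1.86, x₁ = 3.05

Secant formula: x_{n+1} = x_n - f(x_n)(x_n - x_{n-1})/(f(x_n) - f(x_{n-1}))

Iteration 1:
  f(1.860000) = -2.285144
  f(3.050000) = 17.272625
  x_2 = 3.050000 - 17.272625×(3.050000 - 1.860000)/(17.272625 - (-2.285144))
       = 1.999040
Iteration 2:
  f(3.050000) = 17.272625
  f(1.999040) = -1.009590
  x_3 = 1.999040 - (-1.009590)×(1.999040 - 3.050000)/(-1.009590 - 17.272625)
       = 2.057077
Iteration 3:
  f(1.999040) = -1.009590
  f(2.057077) = -0.409496
  x_4 = 2.057077 - (-0.409496)×(2.057077 - 1.999040)/(-0.409496 - (-1.009590))
       = 2.096681
Iteration 4:
  f(2.057077) = -0.409496
  f(2.096681) = 0.023792
  x_5 = 2.096681 - 0.023792×(2.096681 - 2.057077)/(0.023792 - (-0.409496))
       = 2.094506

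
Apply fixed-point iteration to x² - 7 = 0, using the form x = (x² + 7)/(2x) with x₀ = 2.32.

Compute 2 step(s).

Equation: x² - 7 = 0
Fixed-point form: x = (x² + 7)/(2x)
x₀ = 2.32

x_1 = g(2.320000) = 2.668621
x_2 = g(2.668621) = 2.645849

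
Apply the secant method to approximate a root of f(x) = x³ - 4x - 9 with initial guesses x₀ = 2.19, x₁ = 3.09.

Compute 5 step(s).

f(x) = x³ - 4x - 9
x₀ = 2.19, x₁ = 3.09

Secant formula: x_{n+1} = x_n - f(x_n)(x_n - x_{n-1})/(f(x_n) - f(x_{n-1}))

Iteration 1:
  f(2.190000) = -7.256541
  f(3.090000) = 8.143629
  x_2 = 3.090000 - 8.143629×(3.090000 - 2.190000)/(8.143629 - (-7.256541))
       = 2.614079
Iteration 2:
  f(3.090000) = 8.143629
  f(2.614079) = -1.593247
  x_3 = 2.614079 - (-1.593247)×(2.614079 - 3.090000)/(-1.593247 - 8.143629)
       = 2.691954
Iteration 3:
  f(2.614079) = -1.593247
  f(2.691954) = -0.260259
  x_4 = 2.691954 - (-0.260259)×(2.691954 - 2.614079)/(-0.260259 - (-1.593247))
       = 2.707159
Iteration 4:
  f(2.691954) = -0.260259
  f(2.707159) = 0.011341
  x_5 = 2.707159 - 0.011341×(2.707159 - 2.691954)/(0.011341 - (-0.260259))
       = 2.706524
Iteration 5:
  f(2.707159) = 0.011341
  f(2.706524) = -0.000075
  x_6 = 2.706524 - (-0.000075)×(2.706524 - 2.707159)/(-0.000075 - 0.011341)
       = 2.706528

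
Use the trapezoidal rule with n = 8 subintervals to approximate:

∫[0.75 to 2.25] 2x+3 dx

f(x) = 2x+3
a = 0.75, b = 2.25, n = 8
h = (b - a)/n = 0.187500

Trapezoidal rule: (h/2)[f(x₀) + 2f(x₁) + 2f(x₂) + ... + f(xₙ)]

x_0 = 0.7500, f(x_0) = 4.500000, coefficient = 1
x_1 = 0.9375, f(x_1) = 4.875000, coefficient = 2
x_2 = 1.1250, f(x_2) = 5.250000, coefficient = 2
x_3 = 1.3125, f(x_3) = 5.625000, coefficient = 2
x_4 = 1.5000, f(x_4) = 6.000000, coefficient = 2
x_5 = 1.6875, f(x_5) = 6.375000, coefficient = 2
x_6 = 1.8750, f(x_6) = 6.750000, coefficient = 2
x_7 = 2.0625, f(x_7) = 7.125000, coefficient = 2
x_8 = 2.2500, f(x_8) = 7.500000, coefficient = 1

I ≈ (0.187500/2) × 96.000000 = 9.000000
Exact value: 9.000000
Error: 0.000000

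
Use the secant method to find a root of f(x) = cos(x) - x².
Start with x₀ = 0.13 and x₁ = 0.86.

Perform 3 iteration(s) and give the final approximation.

f(x) = cos(x) - x²
x₀ = 0.13, x₁ = 0.86

Secant formula: x_{n+1} = x_n - f(x_n)(x_n - x_{n-1})/(f(x_n) - f(x_{n-1}))

Iteration 1:
  f(0.130000) = 0.974662
  f(0.860000) = -0.087163
  x_2 = 0.860000 - (-0.087163)×(0.860000 - 0.130000)/(-0.087163 - 0.974662)
       = 0.800076
Iteration 2:
  f(0.860000) = -0.087163
  f(0.800076) = 0.056530
  x_3 = 0.800076 - 0.056530×(0.800076 - 0.860000)/(0.056530 - (-0.087163))
       = 0.823651
Iteration 3:
  f(0.800076) = 0.056530
  f(0.823651) = 0.001147
  x_4 = 0.823651 - 0.001147×(0.823651 - 0.800076)/(0.001147 - 0.056530)
       = 0.824139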